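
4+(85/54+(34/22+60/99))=4589/594 = 7.73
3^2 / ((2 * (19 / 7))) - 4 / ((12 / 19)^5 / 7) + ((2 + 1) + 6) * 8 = -242261071/1181952 = -204.97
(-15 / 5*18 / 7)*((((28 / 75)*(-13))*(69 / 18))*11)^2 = -605781176/1875 = -323083.29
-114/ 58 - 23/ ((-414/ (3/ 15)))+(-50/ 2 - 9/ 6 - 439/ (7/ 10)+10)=-5897531/9135 = -645.60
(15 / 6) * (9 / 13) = 1.73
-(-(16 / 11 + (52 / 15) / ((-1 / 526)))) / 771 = -300632/127215 = -2.36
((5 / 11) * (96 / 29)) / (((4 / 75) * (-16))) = -1125/638 = -1.76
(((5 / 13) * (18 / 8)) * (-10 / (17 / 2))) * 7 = -7.13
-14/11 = -1.27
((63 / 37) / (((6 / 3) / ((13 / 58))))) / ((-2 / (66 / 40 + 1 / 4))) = -15561/85840 = -0.18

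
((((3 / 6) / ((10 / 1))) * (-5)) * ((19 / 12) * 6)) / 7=-19/56 = -0.34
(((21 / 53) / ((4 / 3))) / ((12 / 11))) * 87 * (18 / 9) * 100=502425/106 = 4739.86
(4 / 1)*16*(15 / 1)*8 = 7680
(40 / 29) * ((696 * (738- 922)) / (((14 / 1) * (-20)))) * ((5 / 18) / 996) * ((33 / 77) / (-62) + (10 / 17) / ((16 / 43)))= 5341865/19289781 = 0.28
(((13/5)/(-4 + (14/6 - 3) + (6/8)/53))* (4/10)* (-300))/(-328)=-24804/121319 = -0.20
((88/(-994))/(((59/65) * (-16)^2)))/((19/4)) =-715/8914192 = 0.00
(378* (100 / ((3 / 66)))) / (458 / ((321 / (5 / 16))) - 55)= -427109760/28019 = -15243.58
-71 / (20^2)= -71/400 = -0.18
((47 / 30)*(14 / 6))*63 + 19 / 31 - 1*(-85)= 97933/310 = 315.91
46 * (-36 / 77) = -1656/77 = -21.51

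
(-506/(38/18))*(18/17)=-81972/323 = -253.78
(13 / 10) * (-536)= -3484/5 = -696.80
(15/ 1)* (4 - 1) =45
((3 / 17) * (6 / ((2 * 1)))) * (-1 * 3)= -27/17 = -1.59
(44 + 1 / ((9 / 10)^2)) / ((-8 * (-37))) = 458/2997 = 0.15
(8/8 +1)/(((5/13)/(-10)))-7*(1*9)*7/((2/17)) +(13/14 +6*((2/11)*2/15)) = -1462779/385 = -3799.43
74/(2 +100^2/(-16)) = -74/623 = -0.12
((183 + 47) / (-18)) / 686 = -115/6174 = -0.02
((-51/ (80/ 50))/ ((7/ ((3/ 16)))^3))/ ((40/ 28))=-1377/3211264 = 0.00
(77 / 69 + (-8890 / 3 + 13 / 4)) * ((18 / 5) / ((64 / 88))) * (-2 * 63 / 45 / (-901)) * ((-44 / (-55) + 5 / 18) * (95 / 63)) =-220752697/2984112 = -73.98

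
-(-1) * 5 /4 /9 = 5/36 = 0.14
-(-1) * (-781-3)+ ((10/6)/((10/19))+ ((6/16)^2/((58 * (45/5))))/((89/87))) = -26685751/34176 = -780.83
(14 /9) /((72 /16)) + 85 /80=1825/1296 = 1.41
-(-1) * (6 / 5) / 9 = 2/15 = 0.13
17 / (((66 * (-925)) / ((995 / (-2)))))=3383/24420 = 0.14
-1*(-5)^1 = 5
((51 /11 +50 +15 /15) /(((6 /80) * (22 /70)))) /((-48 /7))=-41650/121 = -344.21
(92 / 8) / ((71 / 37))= 851/142 = 5.99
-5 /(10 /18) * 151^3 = -30986559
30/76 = 15/38 = 0.39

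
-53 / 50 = -1.06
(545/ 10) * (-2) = -109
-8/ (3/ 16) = -128/3 = -42.67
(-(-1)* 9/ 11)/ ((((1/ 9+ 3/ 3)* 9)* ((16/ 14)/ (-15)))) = -189/176 = -1.07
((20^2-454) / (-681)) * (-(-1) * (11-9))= 36/227 = 0.16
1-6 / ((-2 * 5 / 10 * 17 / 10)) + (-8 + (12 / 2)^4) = 21973/17 = 1292.53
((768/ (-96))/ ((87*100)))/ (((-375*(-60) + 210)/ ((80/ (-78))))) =8/192637575 = 0.00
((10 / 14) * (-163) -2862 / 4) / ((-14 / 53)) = 617291/196 = 3149.44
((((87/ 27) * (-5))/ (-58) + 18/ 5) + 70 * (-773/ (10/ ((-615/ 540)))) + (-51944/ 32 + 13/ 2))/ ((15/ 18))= 409469/75 = 5459.59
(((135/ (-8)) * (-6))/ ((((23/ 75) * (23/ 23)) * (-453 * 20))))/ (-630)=45/777952 = 0.00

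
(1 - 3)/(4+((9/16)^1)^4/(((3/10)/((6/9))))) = -32768/69181 = -0.47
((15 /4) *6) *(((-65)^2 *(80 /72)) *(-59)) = -6231875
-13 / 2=-6.50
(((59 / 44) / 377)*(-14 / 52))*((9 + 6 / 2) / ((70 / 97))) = -17169/1078220 = -0.02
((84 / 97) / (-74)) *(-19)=798/3589 = 0.22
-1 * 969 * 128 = -124032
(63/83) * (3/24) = 63/664 = 0.09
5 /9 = 0.56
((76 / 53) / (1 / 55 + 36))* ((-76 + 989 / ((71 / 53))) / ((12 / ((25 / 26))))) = 94494125/44727018 = 2.11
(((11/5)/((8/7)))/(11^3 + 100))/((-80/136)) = -1309/572400 = 0.00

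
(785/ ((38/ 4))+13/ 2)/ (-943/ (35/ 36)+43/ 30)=-0.09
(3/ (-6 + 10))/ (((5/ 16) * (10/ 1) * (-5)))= -6/125 = -0.05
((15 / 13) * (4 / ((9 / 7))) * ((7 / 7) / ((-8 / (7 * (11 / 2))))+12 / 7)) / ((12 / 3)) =-1735/624 = -2.78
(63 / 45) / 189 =1/135 = 0.01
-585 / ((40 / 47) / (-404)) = 555399/2 = 277699.50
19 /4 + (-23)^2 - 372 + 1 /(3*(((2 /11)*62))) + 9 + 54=41809/186 = 224.78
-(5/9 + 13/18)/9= -23/162 = -0.14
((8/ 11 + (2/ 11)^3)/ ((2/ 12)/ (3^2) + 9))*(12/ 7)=632448/4537379 = 0.14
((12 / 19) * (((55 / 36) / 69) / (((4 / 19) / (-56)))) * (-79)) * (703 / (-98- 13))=-1155770/621 = -1861.14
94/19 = 4.95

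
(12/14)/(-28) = -3/98 = -0.03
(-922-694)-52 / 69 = -111556/69 = -1616.75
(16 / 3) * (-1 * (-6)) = 32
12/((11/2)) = 24/11 = 2.18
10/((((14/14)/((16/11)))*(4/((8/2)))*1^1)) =160/11 = 14.55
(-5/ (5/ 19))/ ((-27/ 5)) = 95/27 = 3.52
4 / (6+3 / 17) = 68/105 = 0.65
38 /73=0.52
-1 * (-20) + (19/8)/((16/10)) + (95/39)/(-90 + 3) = 4659295/217152 = 21.46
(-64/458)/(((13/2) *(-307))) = 64/913939 = 0.00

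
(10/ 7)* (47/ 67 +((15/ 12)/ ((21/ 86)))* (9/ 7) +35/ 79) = 20038345/1815499 = 11.04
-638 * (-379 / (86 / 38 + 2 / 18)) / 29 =712899/203 = 3511.82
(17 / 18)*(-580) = -4930/9 = -547.78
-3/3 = -1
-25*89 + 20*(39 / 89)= -197245/89 = -2216.24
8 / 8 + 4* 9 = 37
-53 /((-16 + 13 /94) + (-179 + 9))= 0.29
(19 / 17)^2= 361/289 = 1.25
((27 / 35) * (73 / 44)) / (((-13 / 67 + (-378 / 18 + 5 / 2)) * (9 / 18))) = -44019/321475 = -0.14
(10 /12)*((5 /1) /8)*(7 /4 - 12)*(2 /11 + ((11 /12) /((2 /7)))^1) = -917375/50688 = -18.10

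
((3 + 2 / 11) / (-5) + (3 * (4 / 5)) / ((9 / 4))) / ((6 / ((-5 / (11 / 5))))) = -355/2178 = -0.16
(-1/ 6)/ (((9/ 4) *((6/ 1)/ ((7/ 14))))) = -1/162 = -0.01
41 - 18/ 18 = 40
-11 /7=-1.57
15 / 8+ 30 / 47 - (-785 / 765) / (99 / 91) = 3.46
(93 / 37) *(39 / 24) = 1209/296 = 4.08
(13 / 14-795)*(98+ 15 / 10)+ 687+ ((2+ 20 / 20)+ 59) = -2191311/28 = -78261.11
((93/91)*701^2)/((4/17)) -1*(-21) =776912625/364 = 2134375.34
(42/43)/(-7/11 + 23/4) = 616/3225 = 0.19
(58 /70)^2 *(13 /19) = 10933/23275 = 0.47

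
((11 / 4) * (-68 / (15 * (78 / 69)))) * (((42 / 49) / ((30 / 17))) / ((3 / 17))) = -1242989/40950 = -30.35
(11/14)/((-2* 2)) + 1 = 45/56 = 0.80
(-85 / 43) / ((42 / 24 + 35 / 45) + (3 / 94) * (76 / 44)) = -1582020/2067139 = -0.77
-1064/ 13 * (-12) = 12768/13 = 982.15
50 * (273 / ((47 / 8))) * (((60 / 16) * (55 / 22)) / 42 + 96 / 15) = 15388.40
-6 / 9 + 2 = 4/3 = 1.33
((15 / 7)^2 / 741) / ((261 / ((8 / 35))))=40/7370727 = 0.00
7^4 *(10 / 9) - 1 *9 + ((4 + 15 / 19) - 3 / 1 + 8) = 456325/171 = 2668.57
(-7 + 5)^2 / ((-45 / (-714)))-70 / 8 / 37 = 140371/2220 = 63.23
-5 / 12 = -0.42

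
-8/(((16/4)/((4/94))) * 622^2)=-1/4545887 = 0.00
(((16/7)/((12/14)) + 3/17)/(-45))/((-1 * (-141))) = -29/64719 = 0.00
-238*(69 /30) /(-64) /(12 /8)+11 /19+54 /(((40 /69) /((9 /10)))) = 4109291/45600 = 90.12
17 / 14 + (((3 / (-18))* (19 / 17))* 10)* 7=-8443/714 = -11.82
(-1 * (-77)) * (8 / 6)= 102.67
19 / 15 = 1.27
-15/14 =-1.07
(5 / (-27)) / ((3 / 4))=-20/81 = -0.25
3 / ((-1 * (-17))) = 3/17 = 0.18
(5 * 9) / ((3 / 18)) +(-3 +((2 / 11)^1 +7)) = 3016/11 = 274.18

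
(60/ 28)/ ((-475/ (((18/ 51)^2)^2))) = -3888/55541465 = 0.00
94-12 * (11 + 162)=-1982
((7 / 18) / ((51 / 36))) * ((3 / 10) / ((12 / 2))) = 7/510 = 0.01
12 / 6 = 2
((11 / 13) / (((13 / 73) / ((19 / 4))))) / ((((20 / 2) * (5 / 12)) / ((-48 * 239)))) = -262542456/4225 = -62140.23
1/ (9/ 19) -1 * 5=-26/9 = -2.89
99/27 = 11/3 = 3.67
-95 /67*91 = -8645/67 = -129.03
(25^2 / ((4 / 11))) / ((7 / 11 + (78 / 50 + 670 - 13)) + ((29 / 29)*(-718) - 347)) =-1890625/446384 = -4.24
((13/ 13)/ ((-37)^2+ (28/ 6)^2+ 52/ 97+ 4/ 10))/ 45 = 97/6074831 = 0.00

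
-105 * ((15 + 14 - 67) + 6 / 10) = 3927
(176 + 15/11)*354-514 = 685000/11 = 62272.73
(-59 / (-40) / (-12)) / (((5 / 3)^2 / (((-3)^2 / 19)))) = -0.02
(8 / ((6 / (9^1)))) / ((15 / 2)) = 8/5 = 1.60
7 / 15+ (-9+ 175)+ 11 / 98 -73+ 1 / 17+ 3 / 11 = 25815047/274890 = 93.91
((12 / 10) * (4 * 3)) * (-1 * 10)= -144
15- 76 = -61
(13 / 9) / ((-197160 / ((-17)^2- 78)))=-2743/1774440 = 0.00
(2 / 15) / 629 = 2/9435 = 0.00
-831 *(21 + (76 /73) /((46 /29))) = -30215991/1679 = -17996.42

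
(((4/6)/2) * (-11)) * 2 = -22/3 = -7.33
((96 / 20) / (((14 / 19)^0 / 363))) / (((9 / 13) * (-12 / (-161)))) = 506506/15 = 33767.07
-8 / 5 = -1.60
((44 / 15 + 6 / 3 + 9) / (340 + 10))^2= 43681/27562500 = 0.00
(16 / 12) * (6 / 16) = 1/2 = 0.50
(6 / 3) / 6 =1/3 = 0.33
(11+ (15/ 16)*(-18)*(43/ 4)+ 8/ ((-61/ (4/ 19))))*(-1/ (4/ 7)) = 44247357/148352 = 298.26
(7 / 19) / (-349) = -7/6631 = 0.00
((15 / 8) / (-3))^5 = -3125/32768 = -0.10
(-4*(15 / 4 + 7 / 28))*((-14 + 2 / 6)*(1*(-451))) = -295856/3 = -98618.67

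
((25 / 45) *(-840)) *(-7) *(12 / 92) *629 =6164200/23 = 268008.70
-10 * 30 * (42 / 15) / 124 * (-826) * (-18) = -3122280/31 = -100718.71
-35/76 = -0.46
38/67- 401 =-26829/67 = -400.43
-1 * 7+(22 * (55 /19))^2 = 1461573/361 = 4048.68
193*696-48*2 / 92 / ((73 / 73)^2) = 3089520/23 = 134326.96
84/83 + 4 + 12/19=8900/1577 = 5.64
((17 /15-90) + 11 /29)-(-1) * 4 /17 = -652624/7395 = -88.25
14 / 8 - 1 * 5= -13/4 = -3.25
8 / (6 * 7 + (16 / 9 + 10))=18/121 = 0.15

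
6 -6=0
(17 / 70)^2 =289/4900 = 0.06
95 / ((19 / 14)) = 70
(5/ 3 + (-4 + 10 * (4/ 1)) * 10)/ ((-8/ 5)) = -5425/24 = -226.04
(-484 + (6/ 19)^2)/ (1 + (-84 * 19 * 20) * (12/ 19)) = 174688/7277399 = 0.02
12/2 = 6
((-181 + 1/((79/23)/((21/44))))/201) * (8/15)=-1257346/2620035 = -0.48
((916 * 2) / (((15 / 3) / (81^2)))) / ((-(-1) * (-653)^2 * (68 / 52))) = 156256776/36244765 = 4.31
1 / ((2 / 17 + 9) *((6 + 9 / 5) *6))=17/7254 = 0.00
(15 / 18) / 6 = 0.14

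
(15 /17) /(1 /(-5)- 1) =-25/34 = -0.74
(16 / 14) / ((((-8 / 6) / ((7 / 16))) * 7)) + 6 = 333/56 = 5.95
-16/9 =-1.78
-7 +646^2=417309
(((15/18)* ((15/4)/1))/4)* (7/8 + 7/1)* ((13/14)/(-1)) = -2925/512 = -5.71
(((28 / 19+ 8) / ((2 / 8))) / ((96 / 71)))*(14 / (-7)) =-1065/19 = -56.05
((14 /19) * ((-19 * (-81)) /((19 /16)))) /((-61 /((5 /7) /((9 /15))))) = -21600/1159 = -18.64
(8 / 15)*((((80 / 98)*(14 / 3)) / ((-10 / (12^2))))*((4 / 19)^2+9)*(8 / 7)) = -5349376/17689 = -302.41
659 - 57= 602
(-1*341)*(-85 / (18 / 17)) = 492745/18 = 27374.72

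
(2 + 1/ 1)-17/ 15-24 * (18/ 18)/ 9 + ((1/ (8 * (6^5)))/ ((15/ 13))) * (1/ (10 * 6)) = -44789747/55987200 = -0.80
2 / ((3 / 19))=38/3 = 12.67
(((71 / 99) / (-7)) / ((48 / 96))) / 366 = -71/126819 = 0.00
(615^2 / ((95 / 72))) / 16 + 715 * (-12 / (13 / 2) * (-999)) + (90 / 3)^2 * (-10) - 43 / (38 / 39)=1327551.79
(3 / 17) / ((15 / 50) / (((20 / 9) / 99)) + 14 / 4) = 600/57341 = 0.01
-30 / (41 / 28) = -840/41 = -20.49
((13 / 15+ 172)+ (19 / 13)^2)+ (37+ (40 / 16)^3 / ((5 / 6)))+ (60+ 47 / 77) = 227490521/780780 = 291.36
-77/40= -1.92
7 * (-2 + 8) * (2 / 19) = 84/19 = 4.42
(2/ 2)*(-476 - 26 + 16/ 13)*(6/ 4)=-9765/13 = -751.15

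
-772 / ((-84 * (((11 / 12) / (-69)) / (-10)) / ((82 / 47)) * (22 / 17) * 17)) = 548.62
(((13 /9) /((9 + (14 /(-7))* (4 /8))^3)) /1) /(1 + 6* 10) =13/281088 = 0.00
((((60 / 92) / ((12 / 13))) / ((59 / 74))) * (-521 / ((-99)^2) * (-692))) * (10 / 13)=333492100/13299957 = 25.07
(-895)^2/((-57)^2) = 801025/3249 = 246.55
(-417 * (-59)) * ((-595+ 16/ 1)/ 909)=-1582793/101 = -15671.22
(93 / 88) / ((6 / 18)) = 3.17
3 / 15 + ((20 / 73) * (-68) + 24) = 2033/365 = 5.57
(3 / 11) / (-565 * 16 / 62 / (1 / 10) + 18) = -93/491062 = 0.00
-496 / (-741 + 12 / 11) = 5456/8139 = 0.67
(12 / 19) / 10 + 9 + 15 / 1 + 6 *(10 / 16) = 10569/380 = 27.81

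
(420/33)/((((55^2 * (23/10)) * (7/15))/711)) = 85320/30613 = 2.79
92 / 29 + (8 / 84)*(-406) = -3088/87 = -35.49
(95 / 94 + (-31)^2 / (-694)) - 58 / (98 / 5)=-2663754/799141 = -3.33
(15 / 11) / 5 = 3/11 = 0.27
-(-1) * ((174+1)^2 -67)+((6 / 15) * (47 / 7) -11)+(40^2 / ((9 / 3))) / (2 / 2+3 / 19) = 35816887/1155 = 31010.29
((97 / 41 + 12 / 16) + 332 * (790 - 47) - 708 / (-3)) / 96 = 40494079/15744 = 2572.03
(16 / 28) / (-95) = -4/665 = -0.01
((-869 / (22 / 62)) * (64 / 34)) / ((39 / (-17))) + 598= 101690/39 = 2607.44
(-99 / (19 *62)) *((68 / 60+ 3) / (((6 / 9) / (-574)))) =28413/95 = 299.08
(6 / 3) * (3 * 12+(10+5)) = 102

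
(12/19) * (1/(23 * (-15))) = -4/2185 = 0.00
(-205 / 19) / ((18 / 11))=-2255/342 = -6.59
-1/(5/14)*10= -28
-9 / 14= -0.64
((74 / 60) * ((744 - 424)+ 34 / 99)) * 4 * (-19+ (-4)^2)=-2346836/495 = -4741.08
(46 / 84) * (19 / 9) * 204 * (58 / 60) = 215441/945 = 227.98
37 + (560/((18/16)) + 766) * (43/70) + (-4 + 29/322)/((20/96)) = 5756536/7245 = 794.55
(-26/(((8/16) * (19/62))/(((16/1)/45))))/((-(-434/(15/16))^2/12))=195/57722 = 0.00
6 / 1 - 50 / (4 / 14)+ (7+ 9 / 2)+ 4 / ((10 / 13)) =-1523/10 = -152.30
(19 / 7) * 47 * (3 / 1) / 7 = 2679/49 = 54.67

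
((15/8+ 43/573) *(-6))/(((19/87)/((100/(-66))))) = 6480775/79838 = 81.17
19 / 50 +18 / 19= 1261/950 = 1.33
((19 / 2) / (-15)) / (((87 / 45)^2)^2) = -64125/1414562 = -0.05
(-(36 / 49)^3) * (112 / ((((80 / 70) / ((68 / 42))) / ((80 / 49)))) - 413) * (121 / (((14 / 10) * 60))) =506986128/5764801 = 87.95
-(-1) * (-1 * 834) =-834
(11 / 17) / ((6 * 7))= 11/714 = 0.02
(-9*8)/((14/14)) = -72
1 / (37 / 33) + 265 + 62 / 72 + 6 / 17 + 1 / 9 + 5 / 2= 6107473/22644 = 269.72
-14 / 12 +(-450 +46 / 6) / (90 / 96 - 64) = 35401/6054 = 5.85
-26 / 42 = -13/21 = -0.62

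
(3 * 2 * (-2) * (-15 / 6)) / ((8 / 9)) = 135/4 = 33.75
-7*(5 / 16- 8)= 861/16 = 53.81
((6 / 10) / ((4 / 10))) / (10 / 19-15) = -57/550 = -0.10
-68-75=-143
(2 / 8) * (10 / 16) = 5/32 = 0.16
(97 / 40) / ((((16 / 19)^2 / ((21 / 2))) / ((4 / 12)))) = 245119/20480 = 11.97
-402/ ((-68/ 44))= 4422/17 = 260.12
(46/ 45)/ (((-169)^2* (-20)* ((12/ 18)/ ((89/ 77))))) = -2047/659759100 = 0.00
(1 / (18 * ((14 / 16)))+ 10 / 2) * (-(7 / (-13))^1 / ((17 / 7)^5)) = 5361433/166123269 = 0.03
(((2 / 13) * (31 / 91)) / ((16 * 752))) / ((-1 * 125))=-31/889616000 = 0.00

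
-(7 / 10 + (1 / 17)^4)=-584657/835210 = -0.70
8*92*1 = 736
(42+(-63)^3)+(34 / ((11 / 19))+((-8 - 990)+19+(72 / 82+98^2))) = -108835498/451 = -241320.39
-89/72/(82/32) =-178/369 = -0.48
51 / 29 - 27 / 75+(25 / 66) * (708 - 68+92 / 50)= 5850137/23925 = 244.52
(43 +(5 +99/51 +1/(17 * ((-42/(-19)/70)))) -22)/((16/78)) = 2470/17 = 145.29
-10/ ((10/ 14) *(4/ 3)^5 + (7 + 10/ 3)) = -17010/22697 = -0.75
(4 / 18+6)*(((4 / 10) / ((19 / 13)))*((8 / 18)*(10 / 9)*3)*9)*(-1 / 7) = -1664/513 = -3.24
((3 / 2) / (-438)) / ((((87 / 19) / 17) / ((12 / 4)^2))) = -969/8468 = -0.11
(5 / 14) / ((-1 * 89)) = -5/1246 = 0.00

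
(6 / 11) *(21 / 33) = 0.35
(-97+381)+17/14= 3993/14 = 285.21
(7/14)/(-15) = -1/30 = -0.03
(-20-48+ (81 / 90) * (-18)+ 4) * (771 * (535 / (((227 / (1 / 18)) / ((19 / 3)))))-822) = 299261087/20430 = 14648.12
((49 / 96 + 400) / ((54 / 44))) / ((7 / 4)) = 422939/2268 = 186.48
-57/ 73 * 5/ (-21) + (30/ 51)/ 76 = 63925/330106 = 0.19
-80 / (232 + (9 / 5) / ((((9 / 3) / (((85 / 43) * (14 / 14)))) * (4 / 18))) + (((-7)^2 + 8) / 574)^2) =-226679488/672521405 = -0.34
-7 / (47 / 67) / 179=-469/8413 = -0.06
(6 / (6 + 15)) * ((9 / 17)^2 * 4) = 648/2023 = 0.32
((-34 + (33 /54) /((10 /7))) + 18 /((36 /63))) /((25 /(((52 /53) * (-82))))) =397618/59625 = 6.67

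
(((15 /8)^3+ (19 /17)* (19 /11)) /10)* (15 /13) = 2447871/2489344 = 0.98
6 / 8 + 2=11/4 = 2.75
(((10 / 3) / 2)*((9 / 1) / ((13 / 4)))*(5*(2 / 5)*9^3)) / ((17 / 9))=787320/221 = 3562.53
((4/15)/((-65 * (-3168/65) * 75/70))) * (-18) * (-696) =812/825 = 0.98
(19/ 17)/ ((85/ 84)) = 1.10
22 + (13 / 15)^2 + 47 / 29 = 159026/6525 = 24.37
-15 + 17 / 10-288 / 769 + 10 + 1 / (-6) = -44308/11535 = -3.84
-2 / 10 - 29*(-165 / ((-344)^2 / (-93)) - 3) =49132799/591680 = 83.04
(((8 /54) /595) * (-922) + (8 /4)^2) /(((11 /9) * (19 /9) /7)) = 9564/935 = 10.23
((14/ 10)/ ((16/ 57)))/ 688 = 399/55040 = 0.01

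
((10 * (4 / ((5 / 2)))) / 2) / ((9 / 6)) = 16/3 = 5.33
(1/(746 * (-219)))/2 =-1/326748 = 0.00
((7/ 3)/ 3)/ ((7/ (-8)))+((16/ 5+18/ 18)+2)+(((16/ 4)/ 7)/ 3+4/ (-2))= 1103/315 = 3.50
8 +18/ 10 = 49/5 = 9.80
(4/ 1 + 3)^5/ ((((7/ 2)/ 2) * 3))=9604/3 = 3201.33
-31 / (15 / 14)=-434/15 = -28.93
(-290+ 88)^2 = 40804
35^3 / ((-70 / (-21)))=25725/2 = 12862.50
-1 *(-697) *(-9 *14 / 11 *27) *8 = -18969552/11 = -1724504.73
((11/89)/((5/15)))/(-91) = -33/8099 = 0.00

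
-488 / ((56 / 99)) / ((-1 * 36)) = 671/28 = 23.96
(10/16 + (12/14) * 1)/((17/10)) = 0.87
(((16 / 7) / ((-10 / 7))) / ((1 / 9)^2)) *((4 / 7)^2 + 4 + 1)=-169128/245 = -690.32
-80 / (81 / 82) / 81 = -6560/6561 = -1.00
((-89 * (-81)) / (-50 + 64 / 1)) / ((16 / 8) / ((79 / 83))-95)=-569511/102746 = -5.54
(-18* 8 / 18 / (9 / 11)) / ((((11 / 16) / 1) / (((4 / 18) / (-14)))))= 0.23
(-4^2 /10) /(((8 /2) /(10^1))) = -4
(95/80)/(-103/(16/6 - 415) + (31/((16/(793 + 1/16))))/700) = 263233600/541957883 = 0.49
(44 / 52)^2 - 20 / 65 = 69/169 = 0.41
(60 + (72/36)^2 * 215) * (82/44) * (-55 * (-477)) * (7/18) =17492650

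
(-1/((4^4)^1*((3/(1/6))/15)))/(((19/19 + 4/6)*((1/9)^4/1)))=-12.81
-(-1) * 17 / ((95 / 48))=816/95 = 8.59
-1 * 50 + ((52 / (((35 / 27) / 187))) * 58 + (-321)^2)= 18832469/35 = 538070.54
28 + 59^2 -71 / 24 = 3506.04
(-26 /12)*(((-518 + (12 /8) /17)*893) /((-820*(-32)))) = 204422881/5352960 = 38.19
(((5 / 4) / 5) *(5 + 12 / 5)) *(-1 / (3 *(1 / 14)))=-259/30 = -8.63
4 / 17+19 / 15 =383/255 = 1.50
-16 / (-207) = 16/207 = 0.08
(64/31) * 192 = 12288/31 = 396.39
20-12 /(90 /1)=298/15 = 19.87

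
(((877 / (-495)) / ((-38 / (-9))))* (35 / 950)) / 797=-6139/316488700 = 0.00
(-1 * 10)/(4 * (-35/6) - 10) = 3/10 = 0.30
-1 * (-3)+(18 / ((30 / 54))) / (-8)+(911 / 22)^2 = 1036766/605 = 1713.66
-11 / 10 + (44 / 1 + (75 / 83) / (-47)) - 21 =853569/39010 = 21.88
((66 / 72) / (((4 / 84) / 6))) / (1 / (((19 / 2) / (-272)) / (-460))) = 4389/500480 = 0.01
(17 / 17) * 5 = 5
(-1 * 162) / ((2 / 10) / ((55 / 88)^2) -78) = 10125/4843 = 2.09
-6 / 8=-3/4 = -0.75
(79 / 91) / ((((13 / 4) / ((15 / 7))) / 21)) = 14220/1183 = 12.02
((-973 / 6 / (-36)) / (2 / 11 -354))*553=-6083/864 = -7.04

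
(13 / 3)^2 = 169/9 = 18.78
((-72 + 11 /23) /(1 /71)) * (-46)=233590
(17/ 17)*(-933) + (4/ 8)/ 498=-929267/996 = -933.00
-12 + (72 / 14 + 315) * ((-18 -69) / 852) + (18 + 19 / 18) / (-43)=-34723957/769356 = -45.13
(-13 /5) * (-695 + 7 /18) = 162539/90 = 1805.99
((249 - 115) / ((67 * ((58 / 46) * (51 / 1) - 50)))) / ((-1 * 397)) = -46/130613 = 0.00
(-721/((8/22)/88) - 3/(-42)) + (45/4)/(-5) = -4885557/28 = -174484.18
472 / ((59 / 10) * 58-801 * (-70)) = 2360/282061 = 0.01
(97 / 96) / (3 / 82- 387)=-3977/1523088 = 0.00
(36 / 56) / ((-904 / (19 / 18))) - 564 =-14275987/25312 = -564.00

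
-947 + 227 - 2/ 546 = -196561/273 = -720.00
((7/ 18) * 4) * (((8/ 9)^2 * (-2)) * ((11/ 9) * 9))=-19712/729 = -27.04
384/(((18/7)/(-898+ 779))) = -53312/3 = -17770.67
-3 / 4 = -0.75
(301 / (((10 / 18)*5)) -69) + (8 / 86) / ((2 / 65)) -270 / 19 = 575428/20425 = 28.17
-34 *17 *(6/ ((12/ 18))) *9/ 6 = -7803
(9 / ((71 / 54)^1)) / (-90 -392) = -243/17111 = -0.01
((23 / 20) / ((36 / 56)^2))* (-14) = -15778/405 = -38.96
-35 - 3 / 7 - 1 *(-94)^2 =-62100/7 = -8871.43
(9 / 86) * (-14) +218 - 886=-669.47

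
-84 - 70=-154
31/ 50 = 0.62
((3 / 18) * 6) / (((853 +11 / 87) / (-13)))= -1131/74222 = -0.02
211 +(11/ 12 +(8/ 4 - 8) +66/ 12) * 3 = 849/4 = 212.25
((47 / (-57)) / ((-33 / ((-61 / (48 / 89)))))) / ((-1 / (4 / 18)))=255163/406296 = 0.63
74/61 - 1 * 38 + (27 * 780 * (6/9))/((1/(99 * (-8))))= -678302724/61 = -11119716.79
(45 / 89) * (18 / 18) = 45/89 = 0.51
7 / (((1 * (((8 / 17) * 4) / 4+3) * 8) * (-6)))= -0.04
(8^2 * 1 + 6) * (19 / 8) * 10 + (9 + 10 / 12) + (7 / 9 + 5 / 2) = 30161/18 = 1675.61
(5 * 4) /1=20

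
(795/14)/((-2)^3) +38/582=-229217/32592 = -7.03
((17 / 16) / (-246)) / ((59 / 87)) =-493/77408 = -0.01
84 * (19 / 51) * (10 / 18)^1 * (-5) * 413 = -5492900/153 = -35901.31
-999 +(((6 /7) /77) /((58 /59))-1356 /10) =-88673778/78155 = -1134.59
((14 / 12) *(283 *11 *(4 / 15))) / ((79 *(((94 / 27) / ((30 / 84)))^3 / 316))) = 170203275/40698616 = 4.18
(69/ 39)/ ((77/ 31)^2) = 22103/77077 = 0.29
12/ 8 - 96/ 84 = 5/14 = 0.36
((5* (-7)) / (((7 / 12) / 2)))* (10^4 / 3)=-400000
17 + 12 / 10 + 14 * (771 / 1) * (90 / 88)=1216327/110 = 11057.52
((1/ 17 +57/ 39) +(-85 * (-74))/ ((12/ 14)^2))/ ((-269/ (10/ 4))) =-170316265/2140164 = -79.58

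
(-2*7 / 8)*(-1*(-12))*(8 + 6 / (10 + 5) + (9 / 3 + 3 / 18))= -2429/10 = -242.90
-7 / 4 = -1.75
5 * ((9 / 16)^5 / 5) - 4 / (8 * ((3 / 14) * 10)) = -2784281/15728640 = -0.18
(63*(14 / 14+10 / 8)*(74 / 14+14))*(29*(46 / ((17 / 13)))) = 94817385/34 = 2788746.62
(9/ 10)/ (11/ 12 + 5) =54/355 = 0.15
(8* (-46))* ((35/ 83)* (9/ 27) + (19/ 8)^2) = -2118967/996 = -2127.48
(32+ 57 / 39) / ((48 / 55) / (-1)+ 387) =7975/92027 = 0.09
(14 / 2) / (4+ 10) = 1/2 = 0.50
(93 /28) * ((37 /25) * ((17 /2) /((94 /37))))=2164389/131600 = 16.45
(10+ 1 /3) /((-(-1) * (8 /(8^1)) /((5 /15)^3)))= 31/81 = 0.38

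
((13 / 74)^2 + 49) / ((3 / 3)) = 268493/5476 = 49.03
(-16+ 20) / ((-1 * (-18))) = 2/9 = 0.22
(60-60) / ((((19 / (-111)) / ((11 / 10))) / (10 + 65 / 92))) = 0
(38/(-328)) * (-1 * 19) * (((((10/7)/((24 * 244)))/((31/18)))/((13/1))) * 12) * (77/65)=35739/104821912 = 0.00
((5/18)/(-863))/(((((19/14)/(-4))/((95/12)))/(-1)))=-175/23301 = -0.01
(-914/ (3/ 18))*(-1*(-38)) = -208392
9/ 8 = 1.12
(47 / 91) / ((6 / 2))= 47/273 = 0.17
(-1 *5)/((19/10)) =-50/19 = -2.63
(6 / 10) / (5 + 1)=1/10 = 0.10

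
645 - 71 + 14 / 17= 9772/17 = 574.82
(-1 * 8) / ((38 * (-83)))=4/1577 = 0.00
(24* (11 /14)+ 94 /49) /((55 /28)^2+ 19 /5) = 81440/30021 = 2.71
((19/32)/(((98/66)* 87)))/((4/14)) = 209/12992 = 0.02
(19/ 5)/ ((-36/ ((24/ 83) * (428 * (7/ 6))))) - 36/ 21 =-443288/26145 = -16.95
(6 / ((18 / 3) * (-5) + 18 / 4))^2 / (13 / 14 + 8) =224/36125 = 0.01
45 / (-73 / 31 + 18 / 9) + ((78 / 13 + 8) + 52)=-669/11 = -60.82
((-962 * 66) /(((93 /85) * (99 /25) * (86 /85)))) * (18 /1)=-347522500/1333 = -260707.05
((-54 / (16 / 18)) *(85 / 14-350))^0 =1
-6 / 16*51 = -153/8 = -19.12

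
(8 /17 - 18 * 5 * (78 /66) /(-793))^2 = 47582404/130119649 = 0.37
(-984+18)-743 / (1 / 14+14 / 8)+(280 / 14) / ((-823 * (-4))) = -57667355/41973 = -1373.92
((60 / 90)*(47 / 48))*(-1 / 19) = -47/1368 = -0.03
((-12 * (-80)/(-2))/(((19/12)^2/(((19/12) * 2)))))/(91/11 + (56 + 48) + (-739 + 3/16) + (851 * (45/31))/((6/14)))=-0.27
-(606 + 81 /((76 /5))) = -46461/76 = -611.33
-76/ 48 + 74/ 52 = -25/156 = -0.16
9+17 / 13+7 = 225/13 = 17.31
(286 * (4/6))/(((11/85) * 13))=340/3 = 113.33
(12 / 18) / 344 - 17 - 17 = -17543/516 = -34.00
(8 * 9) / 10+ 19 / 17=707/85 = 8.32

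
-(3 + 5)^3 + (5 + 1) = -506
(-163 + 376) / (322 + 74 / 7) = 497/776 = 0.64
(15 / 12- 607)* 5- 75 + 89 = -12059/4 = -3014.75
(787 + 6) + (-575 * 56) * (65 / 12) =-520871/3 = -173623.67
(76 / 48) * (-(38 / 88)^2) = -6859/23232 = -0.30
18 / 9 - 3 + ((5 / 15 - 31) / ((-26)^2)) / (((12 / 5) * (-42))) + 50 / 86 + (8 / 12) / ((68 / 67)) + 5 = 978543365/186790968 = 5.24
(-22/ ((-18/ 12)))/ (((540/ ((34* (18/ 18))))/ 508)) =189992/405 = 469.12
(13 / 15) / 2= 13/30 = 0.43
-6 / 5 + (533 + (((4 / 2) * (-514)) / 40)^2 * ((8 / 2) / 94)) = 1315779/2350 = 559.91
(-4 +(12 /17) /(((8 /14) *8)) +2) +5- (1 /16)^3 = 219631/69632 = 3.15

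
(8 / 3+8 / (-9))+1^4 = 25/9 = 2.78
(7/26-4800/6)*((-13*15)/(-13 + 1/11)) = -3430845/284 = -12080.44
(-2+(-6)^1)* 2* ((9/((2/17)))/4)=-306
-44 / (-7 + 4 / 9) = 396/59 = 6.71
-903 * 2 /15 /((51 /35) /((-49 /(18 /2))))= 206486/459 = 449.86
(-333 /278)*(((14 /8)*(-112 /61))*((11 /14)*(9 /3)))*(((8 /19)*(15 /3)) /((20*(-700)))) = -10989/8055050 = 0.00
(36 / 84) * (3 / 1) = 9/7 = 1.29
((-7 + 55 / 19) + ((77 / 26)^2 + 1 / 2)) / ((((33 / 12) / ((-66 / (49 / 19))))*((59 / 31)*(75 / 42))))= -4936068/348985 = -14.14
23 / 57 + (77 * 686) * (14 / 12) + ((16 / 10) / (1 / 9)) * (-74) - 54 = 60506.47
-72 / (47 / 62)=-4464/47 = -94.98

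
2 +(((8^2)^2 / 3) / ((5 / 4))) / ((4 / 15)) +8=4106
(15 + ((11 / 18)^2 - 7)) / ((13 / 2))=2713/2106 = 1.29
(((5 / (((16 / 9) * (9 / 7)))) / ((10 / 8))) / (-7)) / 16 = -1/64 = -0.02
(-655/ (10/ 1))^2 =17161/4 = 4290.25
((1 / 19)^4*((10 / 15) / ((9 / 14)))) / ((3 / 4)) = 112/10556001 = 0.00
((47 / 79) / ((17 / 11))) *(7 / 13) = 3619/17459 = 0.21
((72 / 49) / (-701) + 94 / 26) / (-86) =-1613467/38402182 = -0.04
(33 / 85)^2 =1089/7225 = 0.15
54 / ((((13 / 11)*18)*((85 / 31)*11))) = 93/1105 = 0.08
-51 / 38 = -1.34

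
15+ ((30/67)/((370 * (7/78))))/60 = 2602989/173530 = 15.00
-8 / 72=-1/9 = -0.11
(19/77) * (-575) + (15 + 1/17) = -166013/1309 = -126.82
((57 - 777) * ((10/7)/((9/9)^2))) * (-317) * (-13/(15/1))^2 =1714336/7 = 244905.14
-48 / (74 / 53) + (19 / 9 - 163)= -65024/333 = -195.27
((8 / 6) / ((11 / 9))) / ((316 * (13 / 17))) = 51/11297 = 0.00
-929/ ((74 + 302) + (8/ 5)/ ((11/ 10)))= -10219/4152 = -2.46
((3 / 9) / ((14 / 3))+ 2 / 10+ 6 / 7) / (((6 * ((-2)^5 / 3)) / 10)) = -79/448 = -0.18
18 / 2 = 9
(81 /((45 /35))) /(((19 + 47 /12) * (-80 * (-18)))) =21/11000 = 0.00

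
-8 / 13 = -0.62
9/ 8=1.12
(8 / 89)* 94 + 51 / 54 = 15049/1602 = 9.39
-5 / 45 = -1/9 = -0.11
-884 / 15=-58.93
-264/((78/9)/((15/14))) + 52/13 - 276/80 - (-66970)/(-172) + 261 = -12556647/78260 = -160.45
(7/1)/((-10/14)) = -49/5 = -9.80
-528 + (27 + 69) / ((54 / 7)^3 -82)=-34128768/64669 = -527.75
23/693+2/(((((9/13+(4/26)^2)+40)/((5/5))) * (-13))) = 20035/681219 = 0.03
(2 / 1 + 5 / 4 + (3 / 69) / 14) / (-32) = -2095/20608 = -0.10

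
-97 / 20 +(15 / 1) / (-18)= -341/60 = -5.68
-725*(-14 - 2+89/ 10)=10295/2 = 5147.50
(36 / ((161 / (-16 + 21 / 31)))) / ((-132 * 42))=475/768614 = 0.00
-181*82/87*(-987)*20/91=13951480/377 = 37006.58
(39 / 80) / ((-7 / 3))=-117/560 = -0.21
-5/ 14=-0.36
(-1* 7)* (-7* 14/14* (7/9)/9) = 343/81 = 4.23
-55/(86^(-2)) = -406780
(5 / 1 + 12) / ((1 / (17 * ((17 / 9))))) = 4913/9 = 545.89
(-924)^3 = -788889024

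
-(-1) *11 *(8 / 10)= 44/5 = 8.80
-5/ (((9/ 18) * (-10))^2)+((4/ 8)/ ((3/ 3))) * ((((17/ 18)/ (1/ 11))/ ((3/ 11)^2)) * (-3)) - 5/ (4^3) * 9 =-1817963/8640 = -210.41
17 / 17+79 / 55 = 2.44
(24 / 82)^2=144/1681 = 0.09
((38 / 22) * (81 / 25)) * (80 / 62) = 7.22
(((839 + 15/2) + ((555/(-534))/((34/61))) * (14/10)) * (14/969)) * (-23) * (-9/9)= 43276961/154326 = 280.43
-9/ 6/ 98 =-0.02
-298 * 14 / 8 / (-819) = 149/234 = 0.64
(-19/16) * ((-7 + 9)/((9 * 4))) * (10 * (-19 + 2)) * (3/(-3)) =-1615/144 = -11.22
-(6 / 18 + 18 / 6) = -10/3 = -3.33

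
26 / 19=1.37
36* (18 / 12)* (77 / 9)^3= 913066/27 = 33817.26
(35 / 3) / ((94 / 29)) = 3.60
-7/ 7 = -1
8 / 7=1.14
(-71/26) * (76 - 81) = 355/26 = 13.65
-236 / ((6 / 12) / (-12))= 5664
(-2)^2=4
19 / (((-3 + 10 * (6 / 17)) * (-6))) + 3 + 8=271/54 = 5.02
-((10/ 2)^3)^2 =-15625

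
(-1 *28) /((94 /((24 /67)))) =-0.11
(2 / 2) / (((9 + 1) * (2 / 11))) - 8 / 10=-1/4 = -0.25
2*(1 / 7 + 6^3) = 3026/7 = 432.29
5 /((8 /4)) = 5/2 = 2.50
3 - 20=-17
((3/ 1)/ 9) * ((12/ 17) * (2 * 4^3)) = 512/17 = 30.12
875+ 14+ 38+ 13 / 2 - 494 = 879/2 = 439.50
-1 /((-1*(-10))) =-1/10 = -0.10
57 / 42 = 1.36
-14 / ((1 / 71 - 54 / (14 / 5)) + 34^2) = -3479/282477 = -0.01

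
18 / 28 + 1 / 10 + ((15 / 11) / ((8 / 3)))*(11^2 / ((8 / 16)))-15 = 15329/140 = 109.49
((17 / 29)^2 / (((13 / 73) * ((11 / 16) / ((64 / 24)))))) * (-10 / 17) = -1588480/360789 = -4.40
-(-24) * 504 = 12096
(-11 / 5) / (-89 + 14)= 11/375 = 0.03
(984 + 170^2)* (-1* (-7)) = 209188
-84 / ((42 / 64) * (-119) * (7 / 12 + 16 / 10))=7680/15589 = 0.49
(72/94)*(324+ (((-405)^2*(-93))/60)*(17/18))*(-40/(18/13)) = 249381990/47 = 5305999.79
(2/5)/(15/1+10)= 2/125 = 0.02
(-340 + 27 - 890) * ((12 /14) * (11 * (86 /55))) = -620748/35 = -17735.66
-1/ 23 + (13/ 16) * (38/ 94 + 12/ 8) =52017/34592 = 1.50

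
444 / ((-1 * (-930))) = 74/155 = 0.48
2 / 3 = 0.67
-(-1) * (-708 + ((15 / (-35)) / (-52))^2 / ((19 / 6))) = -891168069/1258712 = -708.00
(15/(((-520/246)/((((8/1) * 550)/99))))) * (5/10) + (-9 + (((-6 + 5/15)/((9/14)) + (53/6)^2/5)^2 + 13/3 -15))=-497522843/3790800 = -131.24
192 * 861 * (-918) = -151756416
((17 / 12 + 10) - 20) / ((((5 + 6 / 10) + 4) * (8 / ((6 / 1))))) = -515/768 = -0.67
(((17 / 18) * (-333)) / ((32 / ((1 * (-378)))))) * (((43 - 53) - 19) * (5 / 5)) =-3447549/32 = -107735.91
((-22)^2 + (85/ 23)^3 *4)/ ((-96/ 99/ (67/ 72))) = -128135557/194672 = -658.21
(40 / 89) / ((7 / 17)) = 680/623 = 1.09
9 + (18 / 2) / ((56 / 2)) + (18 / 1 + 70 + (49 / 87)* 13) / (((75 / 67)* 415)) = 722313043/75820500 = 9.53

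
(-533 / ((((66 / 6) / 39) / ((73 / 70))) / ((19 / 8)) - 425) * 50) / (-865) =-57663138/795224429 = -0.07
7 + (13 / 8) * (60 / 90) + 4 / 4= 109/12 = 9.08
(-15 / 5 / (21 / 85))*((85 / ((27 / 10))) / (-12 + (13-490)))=72250/92421 = 0.78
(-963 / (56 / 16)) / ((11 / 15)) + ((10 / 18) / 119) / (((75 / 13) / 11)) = -66300977/176715 = -375.19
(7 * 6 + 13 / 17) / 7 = 727/119 = 6.11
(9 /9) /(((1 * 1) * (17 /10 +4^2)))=10/177 = 0.06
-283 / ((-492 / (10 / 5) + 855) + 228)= -283/837 = -0.34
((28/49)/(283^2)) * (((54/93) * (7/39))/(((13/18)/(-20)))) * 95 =-820800/419586271 = 0.00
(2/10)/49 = 1/245 = 0.00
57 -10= 47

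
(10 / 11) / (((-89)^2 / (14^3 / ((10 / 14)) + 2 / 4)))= 38421/87131 = 0.44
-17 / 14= -1.21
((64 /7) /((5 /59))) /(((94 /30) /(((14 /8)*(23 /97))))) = 65136/4559 = 14.29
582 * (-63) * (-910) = 33366060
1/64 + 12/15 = 261/320 = 0.82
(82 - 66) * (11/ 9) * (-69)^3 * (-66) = 423995616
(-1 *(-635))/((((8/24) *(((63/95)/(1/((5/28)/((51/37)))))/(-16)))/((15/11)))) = -196900800/407 = -483785.75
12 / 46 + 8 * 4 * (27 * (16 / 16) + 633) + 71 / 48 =23318401/1104 = 21121.74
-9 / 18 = -1/2 = -0.50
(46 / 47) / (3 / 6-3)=-92/235 = -0.39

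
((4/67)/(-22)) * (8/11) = -16/8107 = 0.00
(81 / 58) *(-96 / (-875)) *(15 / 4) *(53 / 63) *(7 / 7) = 17172/35525 = 0.48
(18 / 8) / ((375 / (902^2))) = 610203/125 = 4881.62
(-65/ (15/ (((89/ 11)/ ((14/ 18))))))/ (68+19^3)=-1157/177793 = -0.01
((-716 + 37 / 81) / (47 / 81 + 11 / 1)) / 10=-57959/9380 = -6.18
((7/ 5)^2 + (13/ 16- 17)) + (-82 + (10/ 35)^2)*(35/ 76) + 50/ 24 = -7959209/159600 = -49.87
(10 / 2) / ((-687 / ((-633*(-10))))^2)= 22260500/52441 = 424.49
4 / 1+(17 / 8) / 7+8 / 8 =5.30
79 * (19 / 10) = 1501/10 = 150.10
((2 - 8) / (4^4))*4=-3/32 = -0.09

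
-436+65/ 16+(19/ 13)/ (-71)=-6379157/14768 = -431.96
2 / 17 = 0.12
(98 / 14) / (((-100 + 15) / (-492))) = 3444/85 = 40.52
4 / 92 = 1/23 = 0.04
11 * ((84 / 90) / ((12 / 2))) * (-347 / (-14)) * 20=7634/9 = 848.22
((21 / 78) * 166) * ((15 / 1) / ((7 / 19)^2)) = 449445/91 = 4938.96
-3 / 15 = -0.20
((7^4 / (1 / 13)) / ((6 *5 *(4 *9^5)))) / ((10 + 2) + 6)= 31213/127545840 = 0.00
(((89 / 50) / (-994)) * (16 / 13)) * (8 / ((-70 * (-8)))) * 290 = -10324/1130675 = -0.01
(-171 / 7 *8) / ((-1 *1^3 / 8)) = 10944/7 = 1563.43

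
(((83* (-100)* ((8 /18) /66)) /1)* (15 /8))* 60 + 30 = -206510/33 = -6257.88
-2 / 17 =-0.12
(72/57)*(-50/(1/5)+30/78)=-77880/247 = -315.30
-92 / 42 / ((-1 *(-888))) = -23/9324 = 0.00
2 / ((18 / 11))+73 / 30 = 3.66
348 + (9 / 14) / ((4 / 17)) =19641/56 = 350.73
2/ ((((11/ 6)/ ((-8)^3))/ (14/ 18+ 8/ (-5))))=459.25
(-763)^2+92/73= 42498429/73 = 582170.26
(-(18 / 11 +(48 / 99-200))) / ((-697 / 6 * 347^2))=-13060/923175803 = 0.00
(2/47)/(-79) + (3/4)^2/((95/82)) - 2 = -4275183/2821880 = -1.52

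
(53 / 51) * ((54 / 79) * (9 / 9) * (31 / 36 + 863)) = 1648247/2686 = 613.64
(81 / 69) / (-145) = -27/3335 = -0.01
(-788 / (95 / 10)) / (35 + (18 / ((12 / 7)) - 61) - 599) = 3152/23351 = 0.13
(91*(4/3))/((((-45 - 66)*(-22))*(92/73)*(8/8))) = 6643/168498 = 0.04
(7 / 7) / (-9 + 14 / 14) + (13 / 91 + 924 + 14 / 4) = 51941/56 = 927.52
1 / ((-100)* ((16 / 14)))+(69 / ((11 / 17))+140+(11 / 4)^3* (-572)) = -102512827/8800 = -11649.18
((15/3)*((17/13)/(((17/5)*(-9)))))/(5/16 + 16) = -0.01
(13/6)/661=13/3966 = 0.00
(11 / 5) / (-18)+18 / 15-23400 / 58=-1050187/2610 = -402.37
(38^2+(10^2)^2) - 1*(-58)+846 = 12348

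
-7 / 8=-0.88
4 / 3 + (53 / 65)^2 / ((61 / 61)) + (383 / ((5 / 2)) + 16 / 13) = 1982737/12675 = 156.43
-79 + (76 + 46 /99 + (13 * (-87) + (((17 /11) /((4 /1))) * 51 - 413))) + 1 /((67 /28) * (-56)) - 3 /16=-162060191/106128 = -1527.03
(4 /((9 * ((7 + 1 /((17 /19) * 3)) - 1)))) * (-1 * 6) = -0.42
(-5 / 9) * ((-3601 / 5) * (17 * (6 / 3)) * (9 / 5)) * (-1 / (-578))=3601/85 = 42.36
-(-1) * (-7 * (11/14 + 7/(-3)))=65/6 = 10.83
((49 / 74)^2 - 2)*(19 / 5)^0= -8551/5476 = -1.56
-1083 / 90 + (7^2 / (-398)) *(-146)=35471/5970 = 5.94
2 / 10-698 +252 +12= -2169/5 = -433.80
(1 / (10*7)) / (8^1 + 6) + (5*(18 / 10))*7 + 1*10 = 71541/980 = 73.00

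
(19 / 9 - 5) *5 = -130/9 = -14.44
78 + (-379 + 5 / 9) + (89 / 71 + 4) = -188627/639 = -295.19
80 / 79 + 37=3003/79 = 38.01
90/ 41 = 2.20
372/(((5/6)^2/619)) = 8289648/25 = 331585.92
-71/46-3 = -209/46 = -4.54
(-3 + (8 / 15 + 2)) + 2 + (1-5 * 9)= -637/15 = -42.47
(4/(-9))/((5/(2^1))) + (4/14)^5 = -133016/756315 = -0.18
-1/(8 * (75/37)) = -0.06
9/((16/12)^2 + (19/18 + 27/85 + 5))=4590/4157 = 1.10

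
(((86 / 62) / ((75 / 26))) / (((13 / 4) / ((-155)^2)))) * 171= 607848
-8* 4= -32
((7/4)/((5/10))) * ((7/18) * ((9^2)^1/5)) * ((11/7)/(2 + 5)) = 99/20 = 4.95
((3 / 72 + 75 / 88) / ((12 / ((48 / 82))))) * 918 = 18054/451 = 40.03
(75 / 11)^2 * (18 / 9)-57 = 4353/121 = 35.98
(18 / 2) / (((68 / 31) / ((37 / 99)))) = 1147/748 = 1.53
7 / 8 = 0.88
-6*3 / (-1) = 18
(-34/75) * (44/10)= -748/375 = -1.99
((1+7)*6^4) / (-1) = -10368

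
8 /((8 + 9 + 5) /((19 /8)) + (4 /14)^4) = 45619/52860 = 0.86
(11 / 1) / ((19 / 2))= 22/19 = 1.16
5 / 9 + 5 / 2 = 55/18 = 3.06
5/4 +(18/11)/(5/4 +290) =64363/51260 = 1.26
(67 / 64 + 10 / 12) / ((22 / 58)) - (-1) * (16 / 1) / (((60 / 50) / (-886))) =-8313097/704 = -11808.38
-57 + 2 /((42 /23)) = -1174/21 = -55.90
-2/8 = -0.25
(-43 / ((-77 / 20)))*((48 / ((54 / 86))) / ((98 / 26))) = 7691840/33957 = 226.52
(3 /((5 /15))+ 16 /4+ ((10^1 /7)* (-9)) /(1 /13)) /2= -1079/14 = -77.07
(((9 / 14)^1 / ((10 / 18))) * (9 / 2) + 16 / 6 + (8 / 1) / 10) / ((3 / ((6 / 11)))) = 3643/2310 = 1.58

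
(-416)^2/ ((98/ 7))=86528/7 = 12361.14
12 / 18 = 2/3 = 0.67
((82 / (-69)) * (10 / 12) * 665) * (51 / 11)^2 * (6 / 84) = -5628275/5566 = -1011.19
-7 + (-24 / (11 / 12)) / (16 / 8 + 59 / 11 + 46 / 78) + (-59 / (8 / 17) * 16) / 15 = -1842803/12795 = -144.03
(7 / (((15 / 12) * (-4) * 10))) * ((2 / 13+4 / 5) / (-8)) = 217/13000 = 0.02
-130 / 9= -14.44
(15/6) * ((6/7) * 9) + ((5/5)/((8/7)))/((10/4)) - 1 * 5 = 14.64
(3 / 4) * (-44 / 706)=-33/706 = -0.05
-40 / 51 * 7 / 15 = -56/153 = -0.37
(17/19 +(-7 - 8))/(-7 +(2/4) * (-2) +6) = 134/19 = 7.05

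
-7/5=-1.40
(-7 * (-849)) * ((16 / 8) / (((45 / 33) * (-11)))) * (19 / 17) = -75278/85 = -885.62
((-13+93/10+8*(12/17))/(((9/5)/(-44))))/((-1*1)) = 7282/153 = 47.59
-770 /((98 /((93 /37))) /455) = -332475/37 = -8985.81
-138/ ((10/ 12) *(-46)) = 18/5 = 3.60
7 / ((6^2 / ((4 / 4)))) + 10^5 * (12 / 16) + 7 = 2700259/36 = 75007.19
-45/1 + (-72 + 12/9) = -347/3 = -115.67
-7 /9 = -0.78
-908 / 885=-1.03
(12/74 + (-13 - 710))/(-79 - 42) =5.97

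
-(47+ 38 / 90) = -2134/45 = -47.42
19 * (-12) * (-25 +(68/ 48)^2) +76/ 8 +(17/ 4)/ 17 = 31513/6 = 5252.17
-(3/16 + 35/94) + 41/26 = 9943/9776 = 1.02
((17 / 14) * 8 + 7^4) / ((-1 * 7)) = -16875/49 = -344.39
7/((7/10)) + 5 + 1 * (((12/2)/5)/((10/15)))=16.80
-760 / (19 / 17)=-680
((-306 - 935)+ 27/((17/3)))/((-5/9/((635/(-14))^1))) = -12010644/119 = -100929.78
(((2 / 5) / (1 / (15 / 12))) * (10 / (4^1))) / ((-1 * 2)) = -0.62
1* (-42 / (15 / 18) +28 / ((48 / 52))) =-301/15 = -20.07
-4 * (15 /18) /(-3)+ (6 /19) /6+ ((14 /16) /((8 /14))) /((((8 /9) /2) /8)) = 78595/2736 = 28.73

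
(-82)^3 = -551368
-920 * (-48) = 44160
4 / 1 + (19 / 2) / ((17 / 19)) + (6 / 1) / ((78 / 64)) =19.54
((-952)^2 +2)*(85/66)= 12839335/11 = 1167212.27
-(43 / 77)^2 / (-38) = 1849/225302 = 0.01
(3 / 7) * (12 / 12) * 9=27/7 = 3.86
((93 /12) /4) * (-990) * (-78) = 598455/4 = 149613.75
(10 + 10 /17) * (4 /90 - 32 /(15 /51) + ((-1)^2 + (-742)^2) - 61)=99071144/17 = 5827714.35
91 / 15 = 6.07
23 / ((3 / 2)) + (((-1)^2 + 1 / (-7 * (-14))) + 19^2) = 110939/294 = 377.34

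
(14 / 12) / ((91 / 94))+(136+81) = 8510/39 = 218.21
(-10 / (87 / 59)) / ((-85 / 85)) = 590/87 = 6.78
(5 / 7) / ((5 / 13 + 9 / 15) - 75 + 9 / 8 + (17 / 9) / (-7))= -23400/2396729 = -0.01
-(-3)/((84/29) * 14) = 29/392 = 0.07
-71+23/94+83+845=80581/94 = 857.24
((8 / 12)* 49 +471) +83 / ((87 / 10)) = 14883/29 = 513.21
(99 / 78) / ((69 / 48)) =264/299 = 0.88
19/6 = 3.17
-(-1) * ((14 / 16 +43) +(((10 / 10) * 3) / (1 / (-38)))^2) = 104319/8 = 13039.88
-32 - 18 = -50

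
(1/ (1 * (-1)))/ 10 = -1/10 = -0.10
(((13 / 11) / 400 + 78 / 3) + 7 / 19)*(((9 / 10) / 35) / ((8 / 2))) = 19841823/117040000 = 0.17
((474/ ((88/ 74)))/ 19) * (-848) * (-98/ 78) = 22351.21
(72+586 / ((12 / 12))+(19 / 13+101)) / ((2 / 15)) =74145/13 = 5703.46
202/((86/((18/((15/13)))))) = 7878/215 = 36.64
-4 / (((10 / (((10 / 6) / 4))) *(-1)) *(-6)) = -1/36 = -0.03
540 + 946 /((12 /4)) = 2566/3 = 855.33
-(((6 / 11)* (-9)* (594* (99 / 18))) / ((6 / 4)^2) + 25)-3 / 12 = 7102.75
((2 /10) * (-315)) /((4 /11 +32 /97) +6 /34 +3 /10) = -11427570/212227 = -53.85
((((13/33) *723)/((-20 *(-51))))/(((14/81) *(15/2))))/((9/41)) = 128453/130900 = 0.98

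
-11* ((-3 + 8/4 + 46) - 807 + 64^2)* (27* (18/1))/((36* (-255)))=1941.56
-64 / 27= -2.37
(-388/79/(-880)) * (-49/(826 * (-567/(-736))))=-8924/20764755 = 0.00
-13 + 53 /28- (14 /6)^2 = -4171/252 = -16.55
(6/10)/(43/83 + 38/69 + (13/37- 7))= -635697/5911825 = -0.11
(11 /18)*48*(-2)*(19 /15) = -3344/45 = -74.31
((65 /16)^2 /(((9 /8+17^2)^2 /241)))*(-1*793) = -807452425/21548164 = -37.47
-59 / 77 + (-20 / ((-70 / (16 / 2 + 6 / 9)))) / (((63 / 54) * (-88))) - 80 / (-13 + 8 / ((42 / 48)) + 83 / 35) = 371762/7007 = 53.06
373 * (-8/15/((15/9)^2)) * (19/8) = -21261/125 = -170.09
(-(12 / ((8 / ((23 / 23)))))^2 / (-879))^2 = 9/1373584 = 0.00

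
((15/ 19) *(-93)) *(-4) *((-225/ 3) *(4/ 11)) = -1674000/209 = -8009.57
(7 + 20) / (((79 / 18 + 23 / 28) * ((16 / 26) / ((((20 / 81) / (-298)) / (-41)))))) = 105/617009 = 0.00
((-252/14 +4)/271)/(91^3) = -2/29173963 = 0.00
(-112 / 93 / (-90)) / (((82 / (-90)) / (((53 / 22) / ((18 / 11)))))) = -742/34317 = -0.02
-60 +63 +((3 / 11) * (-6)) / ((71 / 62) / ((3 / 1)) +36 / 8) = 6654/2497 = 2.66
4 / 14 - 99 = -691/7 = -98.71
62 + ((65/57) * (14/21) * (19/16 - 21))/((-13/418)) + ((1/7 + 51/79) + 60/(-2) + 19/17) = 175381471/338436 = 518.21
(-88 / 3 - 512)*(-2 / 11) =3248/33 = 98.42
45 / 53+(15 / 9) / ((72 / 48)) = 935/477 = 1.96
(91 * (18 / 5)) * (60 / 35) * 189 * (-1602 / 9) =-94466736/5 = -18893347.20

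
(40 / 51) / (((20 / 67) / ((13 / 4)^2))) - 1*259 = -94349/408 = -231.25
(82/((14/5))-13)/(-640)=-57/2240 = -0.03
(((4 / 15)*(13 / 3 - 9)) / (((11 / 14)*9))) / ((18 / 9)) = -392/4455 = -0.09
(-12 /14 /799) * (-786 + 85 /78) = 61223/72709 = 0.84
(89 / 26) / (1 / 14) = 47.92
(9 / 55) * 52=468/55 = 8.51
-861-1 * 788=-1649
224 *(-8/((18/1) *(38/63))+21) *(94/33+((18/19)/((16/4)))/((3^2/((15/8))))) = 14244790/1083 = 13153.08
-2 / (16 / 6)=-3/4 = -0.75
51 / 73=0.70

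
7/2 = 3.50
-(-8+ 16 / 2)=0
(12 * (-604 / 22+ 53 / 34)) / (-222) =9685/6919 = 1.40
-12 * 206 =-2472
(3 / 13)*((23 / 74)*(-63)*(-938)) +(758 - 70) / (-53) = 107722451/25493 = 4225.57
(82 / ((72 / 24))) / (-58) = -41/87 = -0.47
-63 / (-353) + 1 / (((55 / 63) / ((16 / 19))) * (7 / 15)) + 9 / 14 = 2983275/1032878 = 2.89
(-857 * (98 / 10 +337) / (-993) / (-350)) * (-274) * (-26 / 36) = -441105613/2606625 = -169.22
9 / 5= 1.80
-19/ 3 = -6.33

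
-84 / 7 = -12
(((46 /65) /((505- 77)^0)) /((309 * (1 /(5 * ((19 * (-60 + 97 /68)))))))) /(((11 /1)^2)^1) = -0.11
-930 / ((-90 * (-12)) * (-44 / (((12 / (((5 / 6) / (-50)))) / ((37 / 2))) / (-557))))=310/226699 = 0.00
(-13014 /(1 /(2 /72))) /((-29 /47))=33981/58 = 585.88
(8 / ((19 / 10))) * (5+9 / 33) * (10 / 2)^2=116000/209 = 555.02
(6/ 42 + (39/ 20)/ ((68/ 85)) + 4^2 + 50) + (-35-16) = 1969/112 = 17.58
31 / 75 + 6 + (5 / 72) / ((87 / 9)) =37239/5800 = 6.42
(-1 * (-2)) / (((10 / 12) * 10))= 6/25 = 0.24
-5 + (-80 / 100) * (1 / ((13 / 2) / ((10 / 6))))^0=-29/5 = -5.80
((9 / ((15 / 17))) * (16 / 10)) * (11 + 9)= 1632/5 = 326.40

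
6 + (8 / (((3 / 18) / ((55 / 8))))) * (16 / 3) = 1766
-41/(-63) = 41/63 = 0.65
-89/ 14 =-6.36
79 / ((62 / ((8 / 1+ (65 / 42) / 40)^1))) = 213379/20832 = 10.24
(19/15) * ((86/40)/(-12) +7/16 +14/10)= 3781/1800 = 2.10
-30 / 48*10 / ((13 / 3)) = -75/52 = -1.44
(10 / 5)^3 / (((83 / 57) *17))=456/1411 = 0.32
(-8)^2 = 64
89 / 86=1.03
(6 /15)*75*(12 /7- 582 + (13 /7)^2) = -847950/49 = -17305.10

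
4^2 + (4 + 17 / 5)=117/5 = 23.40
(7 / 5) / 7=1/5 = 0.20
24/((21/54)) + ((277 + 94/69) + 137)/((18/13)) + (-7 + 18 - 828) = -455.30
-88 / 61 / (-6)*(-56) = -2464/183 = -13.46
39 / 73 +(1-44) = -3100/73 = -42.47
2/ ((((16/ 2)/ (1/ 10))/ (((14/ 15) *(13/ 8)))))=91/2400 = 0.04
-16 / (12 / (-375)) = 500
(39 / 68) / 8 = 39/544 = 0.07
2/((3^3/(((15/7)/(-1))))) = -10/63 = -0.16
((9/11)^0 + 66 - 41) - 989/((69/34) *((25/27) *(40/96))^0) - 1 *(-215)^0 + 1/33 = -15256/33 = -462.30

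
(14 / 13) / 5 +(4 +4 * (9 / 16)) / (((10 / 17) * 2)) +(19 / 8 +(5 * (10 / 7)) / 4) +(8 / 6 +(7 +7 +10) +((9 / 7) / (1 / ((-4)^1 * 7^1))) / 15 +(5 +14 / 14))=843503/21840 = 38.62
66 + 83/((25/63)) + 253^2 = 1607104/25 = 64284.16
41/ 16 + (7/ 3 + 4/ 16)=247/48 = 5.15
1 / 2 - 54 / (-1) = 109/2 = 54.50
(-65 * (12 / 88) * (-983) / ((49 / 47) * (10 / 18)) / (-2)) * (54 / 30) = -13538.86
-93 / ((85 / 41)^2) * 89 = -1925.76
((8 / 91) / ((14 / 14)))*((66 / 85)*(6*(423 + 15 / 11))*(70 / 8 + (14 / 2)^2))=11091168/1105 = 10037.26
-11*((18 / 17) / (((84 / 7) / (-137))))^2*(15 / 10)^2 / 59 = -16723179/272816 = -61.30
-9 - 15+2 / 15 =-358/15 = -23.87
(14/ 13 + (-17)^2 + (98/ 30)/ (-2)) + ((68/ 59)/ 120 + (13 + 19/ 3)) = 3541084/11505 = 307.79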